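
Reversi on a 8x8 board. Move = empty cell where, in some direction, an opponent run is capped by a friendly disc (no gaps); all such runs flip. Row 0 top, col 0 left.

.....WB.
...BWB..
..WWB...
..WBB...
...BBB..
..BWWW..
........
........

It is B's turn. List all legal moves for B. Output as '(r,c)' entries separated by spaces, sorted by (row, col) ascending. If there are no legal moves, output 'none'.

(0,3): no bracket -> illegal
(0,4): flips 2 -> legal
(1,1): flips 1 -> legal
(1,2): flips 1 -> legal
(1,6): no bracket -> illegal
(2,1): flips 3 -> legal
(2,5): no bracket -> illegal
(3,1): flips 2 -> legal
(4,1): no bracket -> illegal
(4,2): no bracket -> illegal
(4,6): no bracket -> illegal
(5,6): flips 3 -> legal
(6,2): flips 1 -> legal
(6,3): flips 2 -> legal
(6,4): flips 1 -> legal
(6,5): flips 2 -> legal
(6,6): flips 1 -> legal

Answer: (0,4) (1,1) (1,2) (2,1) (3,1) (5,6) (6,2) (6,3) (6,4) (6,5) (6,6)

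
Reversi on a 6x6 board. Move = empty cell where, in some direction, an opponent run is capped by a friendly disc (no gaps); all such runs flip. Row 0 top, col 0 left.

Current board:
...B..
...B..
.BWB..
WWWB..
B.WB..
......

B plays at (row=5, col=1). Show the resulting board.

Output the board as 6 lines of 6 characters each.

Place B at (5,1); scan 8 dirs for brackets.
Dir NW: first cell 'B' (not opp) -> no flip
Dir N: first cell '.' (not opp) -> no flip
Dir NE: opp run (4,2) capped by B -> flip
Dir W: first cell '.' (not opp) -> no flip
Dir E: first cell '.' (not opp) -> no flip
Dir SW: edge -> no flip
Dir S: edge -> no flip
Dir SE: edge -> no flip
All flips: (4,2)

Answer: ...B..
...B..
.BWB..
WWWB..
B.BB..
.B....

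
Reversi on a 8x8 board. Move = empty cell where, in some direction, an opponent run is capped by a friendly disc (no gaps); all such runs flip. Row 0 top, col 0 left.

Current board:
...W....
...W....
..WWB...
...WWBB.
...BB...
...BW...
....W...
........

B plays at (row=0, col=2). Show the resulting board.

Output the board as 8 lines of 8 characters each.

Answer: ..BW....
...B....
..WWB...
...WWBB.
...BB...
...BW...
....W...
........

Derivation:
Place B at (0,2); scan 8 dirs for brackets.
Dir NW: edge -> no flip
Dir N: edge -> no flip
Dir NE: edge -> no flip
Dir W: first cell '.' (not opp) -> no flip
Dir E: opp run (0,3), next='.' -> no flip
Dir SW: first cell '.' (not opp) -> no flip
Dir S: first cell '.' (not opp) -> no flip
Dir SE: opp run (1,3) capped by B -> flip
All flips: (1,3)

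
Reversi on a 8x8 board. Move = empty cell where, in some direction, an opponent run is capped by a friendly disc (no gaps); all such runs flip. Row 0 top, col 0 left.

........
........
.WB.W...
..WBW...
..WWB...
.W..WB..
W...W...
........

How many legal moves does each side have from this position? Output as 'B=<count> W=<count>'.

-- B to move --
(1,0): no bracket -> illegal
(1,1): no bracket -> illegal
(1,2): no bracket -> illegal
(1,3): no bracket -> illegal
(1,4): flips 2 -> legal
(1,5): flips 1 -> legal
(2,0): flips 1 -> legal
(2,3): no bracket -> illegal
(2,5): no bracket -> illegal
(3,0): no bracket -> illegal
(3,1): flips 1 -> legal
(3,5): flips 1 -> legal
(4,0): no bracket -> illegal
(4,1): flips 2 -> legal
(4,5): no bracket -> illegal
(5,0): no bracket -> illegal
(5,2): flips 2 -> legal
(5,3): flips 2 -> legal
(6,1): no bracket -> illegal
(6,2): no bracket -> illegal
(6,3): no bracket -> illegal
(6,5): no bracket -> illegal
(7,0): no bracket -> illegal
(7,1): no bracket -> illegal
(7,3): flips 1 -> legal
(7,4): flips 2 -> legal
(7,5): no bracket -> illegal
B mobility = 10
-- W to move --
(1,1): no bracket -> illegal
(1,2): flips 1 -> legal
(1,3): no bracket -> illegal
(2,3): flips 2 -> legal
(3,1): no bracket -> illegal
(3,5): no bracket -> illegal
(4,5): flips 1 -> legal
(4,6): flips 1 -> legal
(5,3): no bracket -> illegal
(5,6): flips 1 -> legal
(6,5): no bracket -> illegal
(6,6): no bracket -> illegal
W mobility = 5

Answer: B=10 W=5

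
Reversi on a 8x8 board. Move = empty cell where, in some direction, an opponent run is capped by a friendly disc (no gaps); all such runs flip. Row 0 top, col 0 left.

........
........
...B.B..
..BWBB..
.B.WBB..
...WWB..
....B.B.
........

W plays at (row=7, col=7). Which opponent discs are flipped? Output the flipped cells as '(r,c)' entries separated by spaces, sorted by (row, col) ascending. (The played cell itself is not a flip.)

Dir NW: opp run (6,6) (5,5) (4,4) capped by W -> flip
Dir N: first cell '.' (not opp) -> no flip
Dir NE: edge -> no flip
Dir W: first cell '.' (not opp) -> no flip
Dir E: edge -> no flip
Dir SW: edge -> no flip
Dir S: edge -> no flip
Dir SE: edge -> no flip

Answer: (4,4) (5,5) (6,6)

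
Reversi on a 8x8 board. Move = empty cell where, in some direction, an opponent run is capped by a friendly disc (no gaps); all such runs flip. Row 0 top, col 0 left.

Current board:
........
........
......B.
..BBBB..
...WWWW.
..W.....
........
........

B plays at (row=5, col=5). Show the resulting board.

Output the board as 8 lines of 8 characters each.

Place B at (5,5); scan 8 dirs for brackets.
Dir NW: opp run (4,4) capped by B -> flip
Dir N: opp run (4,5) capped by B -> flip
Dir NE: opp run (4,6), next='.' -> no flip
Dir W: first cell '.' (not opp) -> no flip
Dir E: first cell '.' (not opp) -> no flip
Dir SW: first cell '.' (not opp) -> no flip
Dir S: first cell '.' (not opp) -> no flip
Dir SE: first cell '.' (not opp) -> no flip
All flips: (4,4) (4,5)

Answer: ........
........
......B.
..BBBB..
...WBBW.
..W..B..
........
........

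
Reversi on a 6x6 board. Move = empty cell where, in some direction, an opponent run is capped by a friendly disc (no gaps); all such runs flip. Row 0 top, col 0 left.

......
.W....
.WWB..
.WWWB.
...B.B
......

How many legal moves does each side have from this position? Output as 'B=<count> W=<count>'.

-- B to move --
(0,0): no bracket -> illegal
(0,1): no bracket -> illegal
(0,2): no bracket -> illegal
(1,0): flips 2 -> legal
(1,2): no bracket -> illegal
(1,3): no bracket -> illegal
(2,0): flips 2 -> legal
(2,4): no bracket -> illegal
(3,0): flips 3 -> legal
(4,0): no bracket -> illegal
(4,1): flips 1 -> legal
(4,2): no bracket -> illegal
(4,4): no bracket -> illegal
B mobility = 4
-- W to move --
(1,2): no bracket -> illegal
(1,3): flips 1 -> legal
(1,4): flips 1 -> legal
(2,4): flips 1 -> legal
(2,5): no bracket -> illegal
(3,5): flips 1 -> legal
(4,2): no bracket -> illegal
(4,4): no bracket -> illegal
(5,2): no bracket -> illegal
(5,3): flips 1 -> legal
(5,4): flips 1 -> legal
(5,5): no bracket -> illegal
W mobility = 6

Answer: B=4 W=6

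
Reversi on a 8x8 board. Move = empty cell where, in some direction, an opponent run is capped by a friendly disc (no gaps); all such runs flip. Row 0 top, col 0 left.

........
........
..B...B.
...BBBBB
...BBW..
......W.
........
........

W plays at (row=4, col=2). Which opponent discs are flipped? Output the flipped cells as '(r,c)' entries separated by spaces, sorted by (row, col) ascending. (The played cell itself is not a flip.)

Answer: (4,3) (4,4)

Derivation:
Dir NW: first cell '.' (not opp) -> no flip
Dir N: first cell '.' (not opp) -> no flip
Dir NE: opp run (3,3), next='.' -> no flip
Dir W: first cell '.' (not opp) -> no flip
Dir E: opp run (4,3) (4,4) capped by W -> flip
Dir SW: first cell '.' (not opp) -> no flip
Dir S: first cell '.' (not opp) -> no flip
Dir SE: first cell '.' (not opp) -> no flip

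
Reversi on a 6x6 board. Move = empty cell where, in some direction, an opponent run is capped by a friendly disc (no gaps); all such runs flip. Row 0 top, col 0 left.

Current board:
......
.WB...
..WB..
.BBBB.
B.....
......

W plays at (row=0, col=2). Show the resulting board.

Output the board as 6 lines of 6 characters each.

Place W at (0,2); scan 8 dirs for brackets.
Dir NW: edge -> no flip
Dir N: edge -> no flip
Dir NE: edge -> no flip
Dir W: first cell '.' (not opp) -> no flip
Dir E: first cell '.' (not opp) -> no flip
Dir SW: first cell 'W' (not opp) -> no flip
Dir S: opp run (1,2) capped by W -> flip
Dir SE: first cell '.' (not opp) -> no flip
All flips: (1,2)

Answer: ..W...
.WW...
..WB..
.BBBB.
B.....
......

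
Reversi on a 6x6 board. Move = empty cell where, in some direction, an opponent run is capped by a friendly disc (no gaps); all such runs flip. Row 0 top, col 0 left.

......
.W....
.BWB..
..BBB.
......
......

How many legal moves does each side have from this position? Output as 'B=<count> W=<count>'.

-- B to move --
(0,0): flips 2 -> legal
(0,1): flips 1 -> legal
(0,2): no bracket -> illegal
(1,0): no bracket -> illegal
(1,2): flips 1 -> legal
(1,3): no bracket -> illegal
(2,0): no bracket -> illegal
(3,1): no bracket -> illegal
B mobility = 3
-- W to move --
(1,0): no bracket -> illegal
(1,2): no bracket -> illegal
(1,3): no bracket -> illegal
(1,4): no bracket -> illegal
(2,0): flips 1 -> legal
(2,4): flips 1 -> legal
(2,5): no bracket -> illegal
(3,0): no bracket -> illegal
(3,1): flips 1 -> legal
(3,5): no bracket -> illegal
(4,1): no bracket -> illegal
(4,2): flips 1 -> legal
(4,3): no bracket -> illegal
(4,4): flips 1 -> legal
(4,5): no bracket -> illegal
W mobility = 5

Answer: B=3 W=5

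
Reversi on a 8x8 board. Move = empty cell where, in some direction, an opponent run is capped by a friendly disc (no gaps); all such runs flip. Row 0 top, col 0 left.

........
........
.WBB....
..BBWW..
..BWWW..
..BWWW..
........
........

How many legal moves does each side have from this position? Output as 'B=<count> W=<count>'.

Answer: B=10 W=8

Derivation:
-- B to move --
(1,0): flips 1 -> legal
(1,1): no bracket -> illegal
(1,2): no bracket -> illegal
(2,0): flips 1 -> legal
(2,4): no bracket -> illegal
(2,5): flips 2 -> legal
(2,6): no bracket -> illegal
(3,0): no bracket -> illegal
(3,1): no bracket -> illegal
(3,6): flips 2 -> legal
(4,6): flips 3 -> legal
(5,6): flips 5 -> legal
(6,2): no bracket -> illegal
(6,3): flips 2 -> legal
(6,4): flips 1 -> legal
(6,5): flips 2 -> legal
(6,6): flips 2 -> legal
B mobility = 10
-- W to move --
(1,1): flips 2 -> legal
(1,2): flips 1 -> legal
(1,3): flips 2 -> legal
(1,4): no bracket -> illegal
(2,4): flips 2 -> legal
(3,1): flips 3 -> legal
(4,1): flips 1 -> legal
(5,1): flips 1 -> legal
(6,1): flips 1 -> legal
(6,2): no bracket -> illegal
(6,3): no bracket -> illegal
W mobility = 8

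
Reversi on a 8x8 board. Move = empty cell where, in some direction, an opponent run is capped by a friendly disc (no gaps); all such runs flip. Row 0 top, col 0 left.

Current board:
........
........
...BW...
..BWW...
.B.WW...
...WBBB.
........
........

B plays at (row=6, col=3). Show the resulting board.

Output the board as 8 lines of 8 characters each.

Answer: ........
........
...BW...
..BBW...
.B.BW...
...BBBB.
...B....
........

Derivation:
Place B at (6,3); scan 8 dirs for brackets.
Dir NW: first cell '.' (not opp) -> no flip
Dir N: opp run (5,3) (4,3) (3,3) capped by B -> flip
Dir NE: first cell 'B' (not opp) -> no flip
Dir W: first cell '.' (not opp) -> no flip
Dir E: first cell '.' (not opp) -> no flip
Dir SW: first cell '.' (not opp) -> no flip
Dir S: first cell '.' (not opp) -> no flip
Dir SE: first cell '.' (not opp) -> no flip
All flips: (3,3) (4,3) (5,3)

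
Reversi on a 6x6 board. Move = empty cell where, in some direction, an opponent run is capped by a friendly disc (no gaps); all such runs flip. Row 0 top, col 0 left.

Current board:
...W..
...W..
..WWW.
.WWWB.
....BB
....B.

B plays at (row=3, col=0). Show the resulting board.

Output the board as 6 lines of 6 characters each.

Place B at (3,0); scan 8 dirs for brackets.
Dir NW: edge -> no flip
Dir N: first cell '.' (not opp) -> no flip
Dir NE: first cell '.' (not opp) -> no flip
Dir W: edge -> no flip
Dir E: opp run (3,1) (3,2) (3,3) capped by B -> flip
Dir SW: edge -> no flip
Dir S: first cell '.' (not opp) -> no flip
Dir SE: first cell '.' (not opp) -> no flip
All flips: (3,1) (3,2) (3,3)

Answer: ...W..
...W..
..WWW.
BBBBB.
....BB
....B.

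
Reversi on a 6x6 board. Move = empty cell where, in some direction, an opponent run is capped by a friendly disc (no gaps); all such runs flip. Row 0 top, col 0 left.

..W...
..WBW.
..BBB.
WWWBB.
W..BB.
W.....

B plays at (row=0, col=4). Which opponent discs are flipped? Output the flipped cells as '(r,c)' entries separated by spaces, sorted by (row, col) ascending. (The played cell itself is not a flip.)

Dir NW: edge -> no flip
Dir N: edge -> no flip
Dir NE: edge -> no flip
Dir W: first cell '.' (not opp) -> no flip
Dir E: first cell '.' (not opp) -> no flip
Dir SW: first cell 'B' (not opp) -> no flip
Dir S: opp run (1,4) capped by B -> flip
Dir SE: first cell '.' (not opp) -> no flip

Answer: (1,4)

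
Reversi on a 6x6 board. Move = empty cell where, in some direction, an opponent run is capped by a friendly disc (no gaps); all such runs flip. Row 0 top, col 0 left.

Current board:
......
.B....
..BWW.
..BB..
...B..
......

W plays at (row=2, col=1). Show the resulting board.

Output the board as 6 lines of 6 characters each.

Answer: ......
.B....
.WWWW.
..BB..
...B..
......

Derivation:
Place W at (2,1); scan 8 dirs for brackets.
Dir NW: first cell '.' (not opp) -> no flip
Dir N: opp run (1,1), next='.' -> no flip
Dir NE: first cell '.' (not opp) -> no flip
Dir W: first cell '.' (not opp) -> no flip
Dir E: opp run (2,2) capped by W -> flip
Dir SW: first cell '.' (not opp) -> no flip
Dir S: first cell '.' (not opp) -> no flip
Dir SE: opp run (3,2) (4,3), next='.' -> no flip
All flips: (2,2)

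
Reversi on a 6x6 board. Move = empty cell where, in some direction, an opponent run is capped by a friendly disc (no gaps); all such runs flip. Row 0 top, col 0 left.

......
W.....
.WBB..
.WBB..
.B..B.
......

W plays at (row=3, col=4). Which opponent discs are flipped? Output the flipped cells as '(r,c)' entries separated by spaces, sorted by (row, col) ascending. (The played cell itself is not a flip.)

Dir NW: opp run (2,3), next='.' -> no flip
Dir N: first cell '.' (not opp) -> no flip
Dir NE: first cell '.' (not opp) -> no flip
Dir W: opp run (3,3) (3,2) capped by W -> flip
Dir E: first cell '.' (not opp) -> no flip
Dir SW: first cell '.' (not opp) -> no flip
Dir S: opp run (4,4), next='.' -> no flip
Dir SE: first cell '.' (not opp) -> no flip

Answer: (3,2) (3,3)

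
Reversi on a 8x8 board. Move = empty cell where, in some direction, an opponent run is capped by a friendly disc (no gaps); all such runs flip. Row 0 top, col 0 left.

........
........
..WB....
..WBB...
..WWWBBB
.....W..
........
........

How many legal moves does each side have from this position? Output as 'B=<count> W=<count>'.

Answer: B=11 W=6

Derivation:
-- B to move --
(1,1): flips 1 -> legal
(1,2): no bracket -> illegal
(1,3): no bracket -> illegal
(2,1): flips 1 -> legal
(3,1): flips 1 -> legal
(3,5): no bracket -> illegal
(4,1): flips 4 -> legal
(5,1): flips 1 -> legal
(5,2): flips 1 -> legal
(5,3): flips 1 -> legal
(5,4): flips 1 -> legal
(5,6): no bracket -> illegal
(6,4): flips 1 -> legal
(6,5): flips 1 -> legal
(6,6): flips 2 -> legal
B mobility = 11
-- W to move --
(1,2): no bracket -> illegal
(1,3): flips 2 -> legal
(1,4): flips 1 -> legal
(2,4): flips 3 -> legal
(2,5): flips 1 -> legal
(3,5): flips 3 -> legal
(3,6): no bracket -> illegal
(3,7): flips 1 -> legal
(5,4): no bracket -> illegal
(5,6): no bracket -> illegal
(5,7): no bracket -> illegal
W mobility = 6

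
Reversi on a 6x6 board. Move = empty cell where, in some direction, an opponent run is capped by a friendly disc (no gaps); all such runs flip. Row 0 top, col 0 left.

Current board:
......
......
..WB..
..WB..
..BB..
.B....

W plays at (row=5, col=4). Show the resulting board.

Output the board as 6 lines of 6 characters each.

Answer: ......
......
..WB..
..WB..
..BW..
.B..W.

Derivation:
Place W at (5,4); scan 8 dirs for brackets.
Dir NW: opp run (4,3) capped by W -> flip
Dir N: first cell '.' (not opp) -> no flip
Dir NE: first cell '.' (not opp) -> no flip
Dir W: first cell '.' (not opp) -> no flip
Dir E: first cell '.' (not opp) -> no flip
Dir SW: edge -> no flip
Dir S: edge -> no flip
Dir SE: edge -> no flip
All flips: (4,3)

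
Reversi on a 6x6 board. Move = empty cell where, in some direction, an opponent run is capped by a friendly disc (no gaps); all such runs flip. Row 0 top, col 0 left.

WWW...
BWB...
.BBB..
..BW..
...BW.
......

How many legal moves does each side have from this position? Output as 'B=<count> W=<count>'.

-- B to move --
(0,3): no bracket -> illegal
(1,3): no bracket -> illegal
(2,0): no bracket -> illegal
(2,4): no bracket -> illegal
(3,4): flips 1 -> legal
(3,5): no bracket -> illegal
(4,2): no bracket -> illegal
(4,5): flips 1 -> legal
(5,3): no bracket -> illegal
(5,4): no bracket -> illegal
(5,5): flips 2 -> legal
B mobility = 3
-- W to move --
(0,3): no bracket -> illegal
(1,3): flips 2 -> legal
(1,4): no bracket -> illegal
(2,0): flips 1 -> legal
(2,4): no bracket -> illegal
(3,0): no bracket -> illegal
(3,1): flips 2 -> legal
(3,4): flips 2 -> legal
(4,1): no bracket -> illegal
(4,2): flips 4 -> legal
(5,2): no bracket -> illegal
(5,3): flips 1 -> legal
(5,4): no bracket -> illegal
W mobility = 6

Answer: B=3 W=6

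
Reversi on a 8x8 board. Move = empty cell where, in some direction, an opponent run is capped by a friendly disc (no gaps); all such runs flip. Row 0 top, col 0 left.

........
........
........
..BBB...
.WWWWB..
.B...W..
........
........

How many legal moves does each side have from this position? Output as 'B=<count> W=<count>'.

Answer: B=8 W=9

Derivation:
-- B to move --
(3,0): no bracket -> illegal
(3,1): flips 1 -> legal
(3,5): no bracket -> illegal
(4,0): flips 4 -> legal
(4,6): no bracket -> illegal
(5,0): flips 1 -> legal
(5,2): flips 2 -> legal
(5,3): flips 1 -> legal
(5,4): flips 2 -> legal
(5,6): no bracket -> illegal
(6,4): no bracket -> illegal
(6,5): flips 1 -> legal
(6,6): flips 2 -> legal
B mobility = 8
-- W to move --
(2,1): flips 1 -> legal
(2,2): flips 2 -> legal
(2,3): flips 2 -> legal
(2,4): flips 2 -> legal
(2,5): flips 1 -> legal
(3,1): no bracket -> illegal
(3,5): flips 1 -> legal
(3,6): no bracket -> illegal
(4,0): no bracket -> illegal
(4,6): flips 1 -> legal
(5,0): no bracket -> illegal
(5,2): no bracket -> illegal
(5,4): no bracket -> illegal
(5,6): no bracket -> illegal
(6,0): flips 1 -> legal
(6,1): flips 1 -> legal
(6,2): no bracket -> illegal
W mobility = 9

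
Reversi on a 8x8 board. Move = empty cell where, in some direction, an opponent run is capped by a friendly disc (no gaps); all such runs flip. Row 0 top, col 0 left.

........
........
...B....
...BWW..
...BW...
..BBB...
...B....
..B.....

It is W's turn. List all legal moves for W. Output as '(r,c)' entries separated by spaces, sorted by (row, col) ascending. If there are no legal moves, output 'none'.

Answer: (1,2) (2,2) (3,2) (4,2) (6,1) (6,2) (6,4)

Derivation:
(1,2): flips 1 -> legal
(1,3): no bracket -> illegal
(1,4): no bracket -> illegal
(2,2): flips 1 -> legal
(2,4): no bracket -> illegal
(3,2): flips 1 -> legal
(4,1): no bracket -> illegal
(4,2): flips 1 -> legal
(4,5): no bracket -> illegal
(5,1): no bracket -> illegal
(5,5): no bracket -> illegal
(6,1): flips 2 -> legal
(6,2): flips 1 -> legal
(6,4): flips 1 -> legal
(6,5): no bracket -> illegal
(7,1): no bracket -> illegal
(7,3): no bracket -> illegal
(7,4): no bracket -> illegal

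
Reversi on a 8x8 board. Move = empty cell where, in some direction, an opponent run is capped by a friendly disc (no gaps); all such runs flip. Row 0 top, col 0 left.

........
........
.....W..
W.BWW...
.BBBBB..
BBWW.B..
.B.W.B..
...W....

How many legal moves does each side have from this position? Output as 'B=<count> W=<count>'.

-- B to move --
(1,4): no bracket -> illegal
(1,5): no bracket -> illegal
(1,6): flips 2 -> legal
(2,0): no bracket -> illegal
(2,1): no bracket -> illegal
(2,2): flips 1 -> legal
(2,3): flips 2 -> legal
(2,4): flips 2 -> legal
(2,6): no bracket -> illegal
(3,1): no bracket -> illegal
(3,5): flips 2 -> legal
(3,6): no bracket -> illegal
(4,0): no bracket -> illegal
(5,4): flips 2 -> legal
(6,2): flips 2 -> legal
(6,4): flips 1 -> legal
(7,2): no bracket -> illegal
(7,4): flips 2 -> legal
B mobility = 9
-- W to move --
(2,1): no bracket -> illegal
(2,2): flips 2 -> legal
(2,3): no bracket -> illegal
(3,1): flips 2 -> legal
(3,5): flips 1 -> legal
(3,6): no bracket -> illegal
(4,0): no bracket -> illegal
(4,6): no bracket -> illegal
(5,4): flips 1 -> legal
(5,6): flips 1 -> legal
(6,0): flips 2 -> legal
(6,2): no bracket -> illegal
(6,4): no bracket -> illegal
(6,6): flips 2 -> legal
(7,0): flips 1 -> legal
(7,1): no bracket -> illegal
(7,2): no bracket -> illegal
(7,4): no bracket -> illegal
(7,5): no bracket -> illegal
(7,6): no bracket -> illegal
W mobility = 8

Answer: B=9 W=8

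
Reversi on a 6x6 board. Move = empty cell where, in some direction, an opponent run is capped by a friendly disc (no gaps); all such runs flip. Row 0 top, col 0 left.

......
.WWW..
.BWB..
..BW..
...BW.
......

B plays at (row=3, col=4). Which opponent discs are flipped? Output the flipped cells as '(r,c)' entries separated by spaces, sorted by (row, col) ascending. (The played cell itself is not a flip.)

Dir NW: first cell 'B' (not opp) -> no flip
Dir N: first cell '.' (not opp) -> no flip
Dir NE: first cell '.' (not opp) -> no flip
Dir W: opp run (3,3) capped by B -> flip
Dir E: first cell '.' (not opp) -> no flip
Dir SW: first cell 'B' (not opp) -> no flip
Dir S: opp run (4,4), next='.' -> no flip
Dir SE: first cell '.' (not opp) -> no flip

Answer: (3,3)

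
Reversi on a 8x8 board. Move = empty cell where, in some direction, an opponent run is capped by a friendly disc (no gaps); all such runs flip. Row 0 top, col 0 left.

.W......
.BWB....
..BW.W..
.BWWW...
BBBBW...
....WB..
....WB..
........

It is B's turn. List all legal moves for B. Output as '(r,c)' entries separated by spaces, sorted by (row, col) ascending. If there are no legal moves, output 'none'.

Answer: (0,2) (1,4) (1,6) (2,1) (2,4) (3,5) (4,5) (5,3) (6,3) (7,3)

Derivation:
(0,0): no bracket -> illegal
(0,2): flips 1 -> legal
(0,3): no bracket -> illegal
(1,0): no bracket -> illegal
(1,4): flips 2 -> legal
(1,5): no bracket -> illegal
(1,6): flips 2 -> legal
(2,1): flips 1 -> legal
(2,4): flips 2 -> legal
(2,6): no bracket -> illegal
(3,5): flips 3 -> legal
(3,6): no bracket -> illegal
(4,5): flips 1 -> legal
(5,3): flips 1 -> legal
(6,3): flips 1 -> legal
(7,3): flips 1 -> legal
(7,4): no bracket -> illegal
(7,5): no bracket -> illegal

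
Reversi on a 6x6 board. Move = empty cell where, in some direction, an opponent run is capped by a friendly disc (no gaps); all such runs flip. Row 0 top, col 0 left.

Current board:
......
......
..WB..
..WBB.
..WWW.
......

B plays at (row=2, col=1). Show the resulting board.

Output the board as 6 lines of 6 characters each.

Place B at (2,1); scan 8 dirs for brackets.
Dir NW: first cell '.' (not opp) -> no flip
Dir N: first cell '.' (not opp) -> no flip
Dir NE: first cell '.' (not opp) -> no flip
Dir W: first cell '.' (not opp) -> no flip
Dir E: opp run (2,2) capped by B -> flip
Dir SW: first cell '.' (not opp) -> no flip
Dir S: first cell '.' (not opp) -> no flip
Dir SE: opp run (3,2) (4,3), next='.' -> no flip
All flips: (2,2)

Answer: ......
......
.BBB..
..WBB.
..WWW.
......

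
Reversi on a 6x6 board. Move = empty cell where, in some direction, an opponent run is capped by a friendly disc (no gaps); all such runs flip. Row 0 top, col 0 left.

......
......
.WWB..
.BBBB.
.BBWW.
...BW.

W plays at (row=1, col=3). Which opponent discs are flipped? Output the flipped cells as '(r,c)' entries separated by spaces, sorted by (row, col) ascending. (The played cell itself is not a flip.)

Dir NW: first cell '.' (not opp) -> no flip
Dir N: first cell '.' (not opp) -> no flip
Dir NE: first cell '.' (not opp) -> no flip
Dir W: first cell '.' (not opp) -> no flip
Dir E: first cell '.' (not opp) -> no flip
Dir SW: first cell 'W' (not opp) -> no flip
Dir S: opp run (2,3) (3,3) capped by W -> flip
Dir SE: first cell '.' (not opp) -> no flip

Answer: (2,3) (3,3)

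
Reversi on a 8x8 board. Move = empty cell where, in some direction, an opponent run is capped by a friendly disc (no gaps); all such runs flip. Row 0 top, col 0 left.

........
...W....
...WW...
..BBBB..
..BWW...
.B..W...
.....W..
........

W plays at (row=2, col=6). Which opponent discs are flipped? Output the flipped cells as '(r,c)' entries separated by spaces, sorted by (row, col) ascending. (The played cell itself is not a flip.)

Answer: (3,5)

Derivation:
Dir NW: first cell '.' (not opp) -> no flip
Dir N: first cell '.' (not opp) -> no flip
Dir NE: first cell '.' (not opp) -> no flip
Dir W: first cell '.' (not opp) -> no flip
Dir E: first cell '.' (not opp) -> no flip
Dir SW: opp run (3,5) capped by W -> flip
Dir S: first cell '.' (not opp) -> no flip
Dir SE: first cell '.' (not opp) -> no flip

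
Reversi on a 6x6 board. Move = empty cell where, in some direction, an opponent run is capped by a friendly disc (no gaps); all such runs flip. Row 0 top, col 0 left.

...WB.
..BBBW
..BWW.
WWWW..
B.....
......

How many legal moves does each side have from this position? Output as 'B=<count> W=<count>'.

Answer: B=9 W=7

Derivation:
-- B to move --
(0,2): flips 1 -> legal
(0,5): no bracket -> illegal
(2,0): flips 1 -> legal
(2,1): no bracket -> illegal
(2,5): flips 2 -> legal
(3,4): flips 2 -> legal
(3,5): flips 1 -> legal
(4,1): flips 2 -> legal
(4,2): flips 1 -> legal
(4,3): flips 2 -> legal
(4,4): flips 1 -> legal
B mobility = 9
-- W to move --
(0,1): flips 1 -> legal
(0,2): flips 3 -> legal
(0,5): flips 2 -> legal
(1,1): flips 4 -> legal
(2,1): flips 2 -> legal
(2,5): flips 1 -> legal
(4,1): no bracket -> illegal
(5,0): flips 1 -> legal
(5,1): no bracket -> illegal
W mobility = 7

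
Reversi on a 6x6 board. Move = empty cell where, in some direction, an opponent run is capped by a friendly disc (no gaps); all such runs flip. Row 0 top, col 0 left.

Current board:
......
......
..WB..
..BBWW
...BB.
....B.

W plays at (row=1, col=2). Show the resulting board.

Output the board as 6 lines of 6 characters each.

Answer: ......
..W...
..WW..
..BBWW
...BB.
....B.

Derivation:
Place W at (1,2); scan 8 dirs for brackets.
Dir NW: first cell '.' (not opp) -> no flip
Dir N: first cell '.' (not opp) -> no flip
Dir NE: first cell '.' (not opp) -> no flip
Dir W: first cell '.' (not opp) -> no flip
Dir E: first cell '.' (not opp) -> no flip
Dir SW: first cell '.' (not opp) -> no flip
Dir S: first cell 'W' (not opp) -> no flip
Dir SE: opp run (2,3) capped by W -> flip
All flips: (2,3)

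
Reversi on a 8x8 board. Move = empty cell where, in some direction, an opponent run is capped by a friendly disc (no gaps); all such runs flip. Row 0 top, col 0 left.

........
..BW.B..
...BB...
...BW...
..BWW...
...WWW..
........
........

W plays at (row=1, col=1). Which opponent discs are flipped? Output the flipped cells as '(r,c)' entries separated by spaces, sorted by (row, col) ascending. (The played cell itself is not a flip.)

Dir NW: first cell '.' (not opp) -> no flip
Dir N: first cell '.' (not opp) -> no flip
Dir NE: first cell '.' (not opp) -> no flip
Dir W: first cell '.' (not opp) -> no flip
Dir E: opp run (1,2) capped by W -> flip
Dir SW: first cell '.' (not opp) -> no flip
Dir S: first cell '.' (not opp) -> no flip
Dir SE: first cell '.' (not opp) -> no flip

Answer: (1,2)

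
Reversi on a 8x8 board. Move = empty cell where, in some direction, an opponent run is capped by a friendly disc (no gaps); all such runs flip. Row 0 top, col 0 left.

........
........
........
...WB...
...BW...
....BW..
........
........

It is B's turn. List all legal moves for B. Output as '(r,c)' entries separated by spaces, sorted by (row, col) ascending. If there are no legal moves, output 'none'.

(2,2): no bracket -> illegal
(2,3): flips 1 -> legal
(2,4): no bracket -> illegal
(3,2): flips 1 -> legal
(3,5): no bracket -> illegal
(4,2): no bracket -> illegal
(4,5): flips 1 -> legal
(4,6): no bracket -> illegal
(5,3): no bracket -> illegal
(5,6): flips 1 -> legal
(6,4): no bracket -> illegal
(6,5): no bracket -> illegal
(6,6): no bracket -> illegal

Answer: (2,3) (3,2) (4,5) (5,6)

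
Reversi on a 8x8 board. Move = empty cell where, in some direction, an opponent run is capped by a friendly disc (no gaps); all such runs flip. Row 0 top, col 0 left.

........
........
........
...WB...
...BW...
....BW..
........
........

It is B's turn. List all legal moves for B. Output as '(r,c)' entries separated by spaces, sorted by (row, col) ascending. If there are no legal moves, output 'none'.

Answer: (2,3) (3,2) (4,5) (5,6)

Derivation:
(2,2): no bracket -> illegal
(2,3): flips 1 -> legal
(2,4): no bracket -> illegal
(3,2): flips 1 -> legal
(3,5): no bracket -> illegal
(4,2): no bracket -> illegal
(4,5): flips 1 -> legal
(4,6): no bracket -> illegal
(5,3): no bracket -> illegal
(5,6): flips 1 -> legal
(6,4): no bracket -> illegal
(6,5): no bracket -> illegal
(6,6): no bracket -> illegal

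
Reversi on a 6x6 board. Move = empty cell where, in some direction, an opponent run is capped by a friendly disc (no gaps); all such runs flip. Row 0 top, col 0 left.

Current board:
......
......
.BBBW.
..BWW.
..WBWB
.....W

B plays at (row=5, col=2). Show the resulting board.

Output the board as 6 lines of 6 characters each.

Place B at (5,2); scan 8 dirs for brackets.
Dir NW: first cell '.' (not opp) -> no flip
Dir N: opp run (4,2) capped by B -> flip
Dir NE: first cell 'B' (not opp) -> no flip
Dir W: first cell '.' (not opp) -> no flip
Dir E: first cell '.' (not opp) -> no flip
Dir SW: edge -> no flip
Dir S: edge -> no flip
Dir SE: edge -> no flip
All flips: (4,2)

Answer: ......
......
.BBBW.
..BWW.
..BBWB
..B..W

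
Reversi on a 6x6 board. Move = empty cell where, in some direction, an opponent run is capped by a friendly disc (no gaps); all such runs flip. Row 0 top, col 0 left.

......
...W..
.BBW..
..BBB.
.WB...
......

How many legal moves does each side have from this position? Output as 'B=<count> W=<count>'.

-- B to move --
(0,2): no bracket -> illegal
(0,3): flips 2 -> legal
(0,4): flips 1 -> legal
(1,2): flips 1 -> legal
(1,4): flips 1 -> legal
(2,4): flips 1 -> legal
(3,0): no bracket -> illegal
(3,1): no bracket -> illegal
(4,0): flips 1 -> legal
(5,0): flips 1 -> legal
(5,1): no bracket -> illegal
(5,2): no bracket -> illegal
B mobility = 7
-- W to move --
(1,0): no bracket -> illegal
(1,1): no bracket -> illegal
(1,2): no bracket -> illegal
(2,0): flips 2 -> legal
(2,4): no bracket -> illegal
(2,5): no bracket -> illegal
(3,0): no bracket -> illegal
(3,1): flips 1 -> legal
(3,5): no bracket -> illegal
(4,3): flips 2 -> legal
(4,4): no bracket -> illegal
(4,5): flips 1 -> legal
(5,1): no bracket -> illegal
(5,2): no bracket -> illegal
(5,3): no bracket -> illegal
W mobility = 4

Answer: B=7 W=4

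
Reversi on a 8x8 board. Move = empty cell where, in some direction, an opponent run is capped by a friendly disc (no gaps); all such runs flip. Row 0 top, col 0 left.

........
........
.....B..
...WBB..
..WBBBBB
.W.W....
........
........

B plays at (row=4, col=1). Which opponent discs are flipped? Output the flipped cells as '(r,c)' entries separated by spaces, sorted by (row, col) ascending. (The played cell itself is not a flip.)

Dir NW: first cell '.' (not opp) -> no flip
Dir N: first cell '.' (not opp) -> no flip
Dir NE: first cell '.' (not opp) -> no flip
Dir W: first cell '.' (not opp) -> no flip
Dir E: opp run (4,2) capped by B -> flip
Dir SW: first cell '.' (not opp) -> no flip
Dir S: opp run (5,1), next='.' -> no flip
Dir SE: first cell '.' (not opp) -> no flip

Answer: (4,2)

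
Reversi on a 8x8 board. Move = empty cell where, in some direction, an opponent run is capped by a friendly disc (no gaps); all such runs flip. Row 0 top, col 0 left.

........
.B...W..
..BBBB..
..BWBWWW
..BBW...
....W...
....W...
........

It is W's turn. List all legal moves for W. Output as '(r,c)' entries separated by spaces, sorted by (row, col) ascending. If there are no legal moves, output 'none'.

(0,0): flips 2 -> legal
(0,1): no bracket -> illegal
(0,2): no bracket -> illegal
(1,0): no bracket -> illegal
(1,2): no bracket -> illegal
(1,3): flips 2 -> legal
(1,4): flips 3 -> legal
(1,6): no bracket -> illegal
(2,0): no bracket -> illegal
(2,1): flips 2 -> legal
(2,6): no bracket -> illegal
(3,1): flips 1 -> legal
(4,1): flips 2 -> legal
(4,5): no bracket -> illegal
(5,1): flips 1 -> legal
(5,2): no bracket -> illegal
(5,3): flips 1 -> legal

Answer: (0,0) (1,3) (1,4) (2,1) (3,1) (4,1) (5,1) (5,3)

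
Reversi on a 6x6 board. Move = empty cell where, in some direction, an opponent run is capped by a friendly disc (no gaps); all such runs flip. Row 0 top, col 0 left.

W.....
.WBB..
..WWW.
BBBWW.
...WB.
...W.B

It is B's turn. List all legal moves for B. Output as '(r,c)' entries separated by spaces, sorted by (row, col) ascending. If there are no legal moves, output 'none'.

(0,1): no bracket -> illegal
(0,2): no bracket -> illegal
(1,0): flips 1 -> legal
(1,4): flips 3 -> legal
(1,5): no bracket -> illegal
(2,0): no bracket -> illegal
(2,1): no bracket -> illegal
(2,5): no bracket -> illegal
(3,5): flips 3 -> legal
(4,2): flips 1 -> legal
(4,5): flips 2 -> legal
(5,2): no bracket -> illegal
(5,4): flips 1 -> legal

Answer: (1,0) (1,4) (3,5) (4,2) (4,5) (5,4)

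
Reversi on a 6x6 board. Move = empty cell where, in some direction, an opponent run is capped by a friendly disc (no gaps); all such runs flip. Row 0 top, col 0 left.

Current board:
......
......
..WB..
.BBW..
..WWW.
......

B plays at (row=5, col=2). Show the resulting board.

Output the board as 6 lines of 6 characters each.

Answer: ......
......
..WB..
.BBW..
..BWW.
..B...

Derivation:
Place B at (5,2); scan 8 dirs for brackets.
Dir NW: first cell '.' (not opp) -> no flip
Dir N: opp run (4,2) capped by B -> flip
Dir NE: opp run (4,3), next='.' -> no flip
Dir W: first cell '.' (not opp) -> no flip
Dir E: first cell '.' (not opp) -> no flip
Dir SW: edge -> no flip
Dir S: edge -> no flip
Dir SE: edge -> no flip
All flips: (4,2)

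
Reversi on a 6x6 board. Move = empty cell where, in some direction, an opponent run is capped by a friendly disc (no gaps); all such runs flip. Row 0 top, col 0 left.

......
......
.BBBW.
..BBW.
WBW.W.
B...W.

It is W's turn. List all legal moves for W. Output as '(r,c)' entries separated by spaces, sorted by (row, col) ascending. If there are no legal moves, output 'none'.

Answer: (1,1) (1,2) (2,0) (3,1)

Derivation:
(1,0): no bracket -> illegal
(1,1): flips 2 -> legal
(1,2): flips 3 -> legal
(1,3): no bracket -> illegal
(1,4): no bracket -> illegal
(2,0): flips 3 -> legal
(3,0): no bracket -> illegal
(3,1): flips 2 -> legal
(4,3): no bracket -> illegal
(5,1): no bracket -> illegal
(5,2): no bracket -> illegal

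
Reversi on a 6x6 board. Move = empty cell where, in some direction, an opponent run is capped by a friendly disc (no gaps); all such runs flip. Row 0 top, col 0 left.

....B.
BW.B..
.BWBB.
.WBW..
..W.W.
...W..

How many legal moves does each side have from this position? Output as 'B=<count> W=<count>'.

Answer: B=9 W=4

Derivation:
-- B to move --
(0,0): no bracket -> illegal
(0,1): flips 1 -> legal
(0,2): no bracket -> illegal
(1,2): flips 2 -> legal
(2,0): no bracket -> illegal
(3,0): flips 1 -> legal
(3,4): flips 1 -> legal
(3,5): no bracket -> illegal
(4,0): flips 2 -> legal
(4,1): flips 1 -> legal
(4,3): flips 1 -> legal
(4,5): no bracket -> illegal
(5,1): flips 2 -> legal
(5,2): flips 1 -> legal
(5,4): no bracket -> illegal
(5,5): no bracket -> illegal
B mobility = 9
-- W to move --
(0,0): no bracket -> illegal
(0,1): no bracket -> illegal
(0,2): no bracket -> illegal
(0,3): flips 2 -> legal
(0,5): no bracket -> illegal
(1,2): no bracket -> illegal
(1,4): no bracket -> illegal
(1,5): flips 1 -> legal
(2,0): flips 1 -> legal
(2,5): flips 2 -> legal
(3,0): no bracket -> illegal
(3,4): no bracket -> illegal
(3,5): no bracket -> illegal
(4,1): no bracket -> illegal
(4,3): no bracket -> illegal
W mobility = 4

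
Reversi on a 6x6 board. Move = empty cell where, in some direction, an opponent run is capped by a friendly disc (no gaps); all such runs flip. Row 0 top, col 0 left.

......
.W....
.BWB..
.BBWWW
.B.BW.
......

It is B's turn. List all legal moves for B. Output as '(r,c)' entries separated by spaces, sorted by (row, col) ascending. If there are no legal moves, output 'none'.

Answer: (0,1) (1,2) (1,3) (2,5) (4,5)

Derivation:
(0,0): no bracket -> illegal
(0,1): flips 1 -> legal
(0,2): no bracket -> illegal
(1,0): no bracket -> illegal
(1,2): flips 1 -> legal
(1,3): flips 1 -> legal
(2,0): no bracket -> illegal
(2,4): no bracket -> illegal
(2,5): flips 1 -> legal
(4,2): no bracket -> illegal
(4,5): flips 2 -> legal
(5,3): no bracket -> illegal
(5,4): no bracket -> illegal
(5,5): no bracket -> illegal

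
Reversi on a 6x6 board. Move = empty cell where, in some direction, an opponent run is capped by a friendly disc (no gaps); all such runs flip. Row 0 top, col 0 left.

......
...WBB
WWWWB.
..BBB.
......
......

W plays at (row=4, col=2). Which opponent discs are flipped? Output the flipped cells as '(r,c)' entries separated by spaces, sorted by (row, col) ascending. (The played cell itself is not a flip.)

Answer: (3,2)

Derivation:
Dir NW: first cell '.' (not opp) -> no flip
Dir N: opp run (3,2) capped by W -> flip
Dir NE: opp run (3,3) (2,4) (1,5), next=edge -> no flip
Dir W: first cell '.' (not opp) -> no flip
Dir E: first cell '.' (not opp) -> no flip
Dir SW: first cell '.' (not opp) -> no flip
Dir S: first cell '.' (not opp) -> no flip
Dir SE: first cell '.' (not opp) -> no flip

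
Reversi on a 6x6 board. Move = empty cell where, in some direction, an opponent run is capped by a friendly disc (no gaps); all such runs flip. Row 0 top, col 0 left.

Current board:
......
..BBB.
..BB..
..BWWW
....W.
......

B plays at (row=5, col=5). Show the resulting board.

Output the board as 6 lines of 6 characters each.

Answer: ......
..BBB.
..BB..
..BBWW
....B.
.....B

Derivation:
Place B at (5,5); scan 8 dirs for brackets.
Dir NW: opp run (4,4) (3,3) capped by B -> flip
Dir N: first cell '.' (not opp) -> no flip
Dir NE: edge -> no flip
Dir W: first cell '.' (not opp) -> no flip
Dir E: edge -> no flip
Dir SW: edge -> no flip
Dir S: edge -> no flip
Dir SE: edge -> no flip
All flips: (3,3) (4,4)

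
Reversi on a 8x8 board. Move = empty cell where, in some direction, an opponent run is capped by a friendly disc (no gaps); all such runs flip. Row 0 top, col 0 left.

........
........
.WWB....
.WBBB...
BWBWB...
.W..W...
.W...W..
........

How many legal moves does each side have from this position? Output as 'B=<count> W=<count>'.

-- B to move --
(1,0): flips 1 -> legal
(1,1): flips 1 -> legal
(1,2): flips 1 -> legal
(1,3): flips 2 -> legal
(2,0): flips 3 -> legal
(3,0): flips 1 -> legal
(4,5): no bracket -> illegal
(5,0): flips 1 -> legal
(5,2): flips 1 -> legal
(5,3): flips 1 -> legal
(5,5): no bracket -> illegal
(5,6): no bracket -> illegal
(6,0): flips 1 -> legal
(6,2): flips 1 -> legal
(6,3): no bracket -> illegal
(6,4): flips 1 -> legal
(6,6): no bracket -> illegal
(7,0): no bracket -> illegal
(7,1): no bracket -> illegal
(7,2): no bracket -> illegal
(7,4): no bracket -> illegal
(7,5): no bracket -> illegal
(7,6): flips 3 -> legal
B mobility = 13
-- W to move --
(1,2): no bracket -> illegal
(1,3): flips 2 -> legal
(1,4): flips 2 -> legal
(2,4): flips 5 -> legal
(2,5): flips 1 -> legal
(3,0): no bracket -> illegal
(3,5): flips 3 -> legal
(4,5): flips 1 -> legal
(5,0): no bracket -> illegal
(5,2): flips 2 -> legal
(5,3): flips 1 -> legal
(5,5): flips 2 -> legal
W mobility = 9

Answer: B=13 W=9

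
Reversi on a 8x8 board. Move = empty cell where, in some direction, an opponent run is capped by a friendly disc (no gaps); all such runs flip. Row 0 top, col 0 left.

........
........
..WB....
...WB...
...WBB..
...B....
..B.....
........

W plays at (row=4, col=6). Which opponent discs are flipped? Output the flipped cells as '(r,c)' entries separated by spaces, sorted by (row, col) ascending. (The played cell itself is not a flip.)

Answer: (4,4) (4,5)

Derivation:
Dir NW: first cell '.' (not opp) -> no flip
Dir N: first cell '.' (not opp) -> no flip
Dir NE: first cell '.' (not opp) -> no flip
Dir W: opp run (4,5) (4,4) capped by W -> flip
Dir E: first cell '.' (not opp) -> no flip
Dir SW: first cell '.' (not opp) -> no flip
Dir S: first cell '.' (not opp) -> no flip
Dir SE: first cell '.' (not opp) -> no flip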